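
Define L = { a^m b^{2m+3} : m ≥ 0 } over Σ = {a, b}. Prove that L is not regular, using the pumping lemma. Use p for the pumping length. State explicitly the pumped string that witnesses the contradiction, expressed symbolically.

Toward a contradiction, assume L is regular with pumping length p.
Take w = a^p b^{2p+3}. Then w ∈ L and |w| = 3p+3 ≥ p.
Write w = xyz as guaranteed by the lemma, with |xy| ≤ p and |y| > 0.
Because |xy| ≤ p and w begins with p copies of a, we have y = a^k with 1 ≤ k ≤ p.
Pump with i = 2: xy^2z = a^{p+k} b^{2p+3}. For this to lie in L we would need 2p+3 = 2(p+k)+3, which forces k = 0. But k ≥ 1, so xy^2z ∉ L.
Contradiction. Therefore L is not regular.

a^{p+k} b^{2p+3}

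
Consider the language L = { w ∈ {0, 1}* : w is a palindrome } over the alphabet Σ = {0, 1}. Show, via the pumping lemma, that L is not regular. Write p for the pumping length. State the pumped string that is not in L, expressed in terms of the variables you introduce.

Assume L is regular; let p be its pumping constant.
Take w = 0^p 1 0^p, a palindrome of length 2p+1 ≥ p.
By the pumping lemma, w = xyz with |xy| ≤ p and |y| > 0.
Because |xy| ≤ p and w begins with p copies of 0, we have y = 0^k with 1 ≤ k ≤ p.
Pump with i = 2: xy^2z = 0^{p+k} 1 0^p. Its reverse is 0^p 1 0^{p+k}, which differs from xy^2z since k ≥ 1. So xy^2z is not a palindrome and xy^2z ∉ L.
Contradiction. Therefore L is not regular.

0^{p+k} 1 0^p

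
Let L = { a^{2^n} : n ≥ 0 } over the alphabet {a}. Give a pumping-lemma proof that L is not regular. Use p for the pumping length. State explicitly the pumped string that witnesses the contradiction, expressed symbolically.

Toward a contradiction, assume L is regular with pumping length p.
Take w = a^{2^p} ∈ L with |w| = 2^p ≥ p.
The pumping lemma gives a decomposition w = xyz where |xy| ≤ p and |y| > 0.
Then y = a^k for some k with 1 ≤ k ≤ p.
Pump with i = 2: xy^2z = a^{2^p+k}. Since 1 ≤ k ≤ p < 2^p, we have 2^p < 2^p+k < 2^{p+1}, so 2^p+k is not a power of 2. So xy^2z ∉ L.
This is a contradiction; hence L is not regular.

a^{2^p+k}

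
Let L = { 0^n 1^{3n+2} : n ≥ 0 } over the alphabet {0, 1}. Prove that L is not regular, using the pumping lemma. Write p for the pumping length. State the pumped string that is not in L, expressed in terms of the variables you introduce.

0^{p+k} 1^{3p+2}

Toward a contradiction, assume L is regular with pumping length p.
Choose w = 0^p 1^{3p+2}, which is in L with |w| = 4p+2 ≥ p.
By the pumping lemma, w = xyz with |xy| ≤ p and |y| > 0.
Because |xy| ≤ p and w begins with p copies of 0, we have y = 0^k with 1 ≤ k ≤ p.
Pump with i = 2: xy^2z = 0^{p+k} 1^{3p+2}. For this to lie in L we would need 3p+2 = 3(p+k)+2, which forces k = 0. But k ≥ 1, so xy^2z ∉ L.
This contradicts the pumping lemma, so L is not regular.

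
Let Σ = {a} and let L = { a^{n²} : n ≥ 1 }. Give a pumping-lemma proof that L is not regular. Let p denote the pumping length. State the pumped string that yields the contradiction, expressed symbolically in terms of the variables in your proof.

a^{p²+k}

Suppose for contradiction that L is regular, and let p be the pumping length.
Take w = a^{p²} ∈ L with |w| = p² ≥ p.
By the pumping lemma, w = xyz with |xy| ≤ p and |y| > 0.
Then y = a^k for some k with 1 ≤ k ≤ p.
Pump with i = 2: xy^2z = a^{p²+k}. Since 1 ≤ k ≤ p, p² < p²+k ≤ p²+p < (p+1)², so p²+k lies strictly between consecutive squares and is not a perfect square. So xy^2z ∉ L.
Contradiction. Therefore L is not regular.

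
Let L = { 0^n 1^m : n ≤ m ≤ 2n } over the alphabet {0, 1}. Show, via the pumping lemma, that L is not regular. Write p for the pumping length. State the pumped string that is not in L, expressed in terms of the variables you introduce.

0^{p+k} 1^p

Assume L is regular. Let p be the pumping length given by the pumping lemma.
Take w = 0^p 1^p ∈ L (since p ≤ p ≤ 2p), with |w| = 2p ≥ p.
Write w = xyz as guaranteed by the lemma, with |xy| ≤ p and |y| > 0.
Since the first p symbols of w are all 0's and |xy| ≤ p, y lies entirely in the leading 0-block: y = 0^k for some k with 1 ≤ k ≤ p.
Pump with i = 2: xy^2z = 0^{p+k} 1^p. Now n = p+k > p = m, so the condition n ≤ m fails. Thus xy^2z ∉ L.
This is a contradiction; hence L is not regular.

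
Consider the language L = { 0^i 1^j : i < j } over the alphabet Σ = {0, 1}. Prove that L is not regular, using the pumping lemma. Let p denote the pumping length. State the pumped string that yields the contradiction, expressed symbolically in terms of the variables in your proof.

0^{p+k} 1^{p+1}

Assume L is regular. Let p be the pumping length given by the pumping lemma.
Choose w = 0^p 1^{p+1} ∈ L, with |w| = 2p+1 ≥ p.
The pumping lemma gives a decomposition w = xyz where |xy| ≤ p and |y| ≥ 1.
The first p characters of w are 0's, so xy (and hence y) consists only of 0's. Write y = 0^k, 1 ≤ k ≤ p.
Consider xy^2z = 0^{p+k} 1^{p+1}. Since k ≥ 1, the 0-count p+k is at least p+1, so i < j fails; thus xy^2z ∉ L.
This is a contradiction; hence L is not regular.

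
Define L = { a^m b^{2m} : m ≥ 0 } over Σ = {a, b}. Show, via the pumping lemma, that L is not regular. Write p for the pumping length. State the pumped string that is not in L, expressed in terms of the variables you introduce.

a^{p+k} b^{2p}

Toward a contradiction, assume L is regular with pumping length p.
Choose w = a^p b^{2p}, which is in L with |w| = 3p ≥ p.
Write w = xyz as guaranteed by the lemma, with |xy| ≤ p and |y| ≥ 1.
Since the first p symbols of w are all a's and |xy| ≤ p, y lies entirely in the leading a-block: y = a^k for some k with 1 ≤ k ≤ p.
Pump with i = 2: xy^2z = a^{p+k} b^{2p}. For this to lie in L we would need 2p = 2(p+k), which forces k = 0. But k ≥ 1, so xy^2z ∉ L.
This contradicts the pumping lemma, so L is not regular.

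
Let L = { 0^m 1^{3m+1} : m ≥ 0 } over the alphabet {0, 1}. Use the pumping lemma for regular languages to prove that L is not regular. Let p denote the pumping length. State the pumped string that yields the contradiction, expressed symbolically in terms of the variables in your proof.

0^{p+k} 1^{3p+1}

Assume L is regular. Let p be the pumping length given by the pumping lemma.
Let w = 0^p 1^{3p+1} ∈ L; note |w| = 4p+1 ≥ p.
Write w = xyz as guaranteed by the lemma, with |xy| ≤ p and |y| > 0.
Since the first p symbols of w are all 0's and |xy| ≤ p, y lies entirely in the leading 0-block: y = 0^k for some k with 1 ≤ k ≤ p.
Pump with i = 2: xy^2z = 0^{p+k} 1^{3p+1}. For this to lie in L we would need 3p+1 = 3(p+k)+1, which forces k = 0. But k ≥ 1, so xy^2z ∉ L.
Contradiction. Therefore L is not regular.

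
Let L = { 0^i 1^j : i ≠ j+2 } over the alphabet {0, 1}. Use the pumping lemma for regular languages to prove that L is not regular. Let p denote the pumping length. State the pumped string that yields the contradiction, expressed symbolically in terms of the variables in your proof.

0^{p+p!} 1^{p+p!-2}

Assume L is regular; let p be its pumping constant.
Choose w = 0^p 1^{p+p!-2}. Since p ≠ (p+p!-2)+2 = p+p!, w ∈ L; and |w| ≥ p.
The pumping lemma gives a decomposition w = xyz where |xy| ≤ p and |y| > 0.
The first p characters of w are 0's, so xy (and hence y) consists only of 0's. Write y = 0^k, 1 ≤ k ≤ p.
Since 1 ≤ k ≤ p, k divides p!; set t = 1 + p!/k. Then xy^t z has p + (p!/k)·k = p + p! copies of 0. Now the 0-count is p+p! and (1-count)+2 = (p+p!-2)+2 = p+p!, so i ≠ j+2 fails. So xy^t z = 0^{p+p!} 1^{p+p!-2} ∉ L.
This contradicts the pumping lemma, so L is not regular.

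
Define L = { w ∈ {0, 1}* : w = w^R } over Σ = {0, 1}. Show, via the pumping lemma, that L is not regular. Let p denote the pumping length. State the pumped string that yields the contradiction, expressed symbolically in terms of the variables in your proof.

0^{p+k} 1 0^p

Toward a contradiction, assume L is regular with pumping length p.
Take w = 0^p 1 0^p, a palindrome of length 2p+1 ≥ p.
By the pumping lemma, w = xyz with |xy| ≤ p and |y| > 0.
Since the first p symbols of w are all 0's and |xy| ≤ p, y lies entirely in the leading 0-block: y = 0^k for some k with 1 ≤ k ≤ p.
Pump with i = 2: xy^2z = 0^{p+k} 1 0^p. Its reverse is 0^p 1 0^{p+k}, which differs from xy^2z since k ≥ 1. So xy^2z is not a palindrome and xy^2z ∉ L.
Contradiction. Therefore L is not regular.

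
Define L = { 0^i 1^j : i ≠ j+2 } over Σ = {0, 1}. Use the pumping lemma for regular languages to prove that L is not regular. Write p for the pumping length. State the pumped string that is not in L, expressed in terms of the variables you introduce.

Toward a contradiction, assume L is regular with pumping length p.
Choose w = 0^p 1^{p+p!-2}. Since p ≠ (p+p!-2)+2 = p+p!, w ∈ L; and |w| ≥ p.
The pumping lemma gives a decomposition w = xyz where |xy| ≤ p and |y| ≥ 1.
Since the first p symbols of w are all 0's and |xy| ≤ p, y lies entirely in the leading 0-block: y = 0^k for some k with 1 ≤ k ≤ p.
Since 1 ≤ k ≤ p, k divides p!; set t = 1 + p!/k. Then xy^t z has p + (p!/k)·k = p + p! copies of 0. Now the 0-count is p+p! and (1-count)+2 = (p+p!-2)+2 = p+p!, so i ≠ j+2 fails. So xy^t z = 0^{p+p!} 1^{p+p!-2} ∉ L.
This contradicts the pumping lemma, so L is not regular.

0^{p+p!} 1^{p+p!-2}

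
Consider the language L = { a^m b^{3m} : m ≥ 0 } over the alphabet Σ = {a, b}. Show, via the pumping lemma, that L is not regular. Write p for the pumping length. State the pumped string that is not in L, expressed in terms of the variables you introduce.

Assume L is regular; let p be its pumping constant.
Choose w = a^p b^{3p}, which is in L with |w| = 4p ≥ p.
Write w = xyz as guaranteed by the lemma, with |xy| ≤ p and |y| > 0.
Because |xy| ≤ p and w begins with p copies of a, we have y = a^k with 1 ≤ k ≤ p.
Pump with i = 2: xy^2z = a^{p+k} b^{3p}. For this to lie in L we would need 3p = 3(p+k), which forces k = 0. But k ≥ 1, so xy^2z ∉ L.
This contradicts the pumping lemma, so L is not regular.

a^{p+k} b^{3p}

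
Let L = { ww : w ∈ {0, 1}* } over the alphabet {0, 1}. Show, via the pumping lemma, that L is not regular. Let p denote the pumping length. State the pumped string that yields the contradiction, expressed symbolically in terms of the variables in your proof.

0^{p+k} 1^p 0^p 1^p

Assume L is regular; let p be its pumping constant.
Take w = 0^p 1^p 0^p 1^p = uu where u = 0^p1^p; then w ∈ L and |w| = 4p ≥ p.
By the pumping lemma, w = xyz with |xy| ≤ p and |y| ≥ 1.
The first p characters of w are 0's, so xy (and hence y) consists only of 0's. Write y = 0^k, 1 ≤ k ≤ p.
Pump with i = 2: xy^2z = 0^{p+k} 1^p 0^p 1^p, of length 4p+k. Suppose this equals vv. The string starts with 0 and ends with 1, so v does too; thus the boundary between the two copies of v is a 1→0 transition. There is exactly one such transition, at position 2p+k, so |v| = 2p+k and |vv| = 4p+2k ≠ 4p+k since k ≥ 1. So xy^2z ∉ L.
Contradiction. Therefore L is not regular.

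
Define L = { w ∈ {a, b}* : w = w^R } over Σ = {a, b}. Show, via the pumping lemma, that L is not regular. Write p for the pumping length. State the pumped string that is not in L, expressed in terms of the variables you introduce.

Suppose for contradiction that L is regular, and let p be the pumping length.
Take w = a^p b a^p, a palindrome of length 2p+1 ≥ p.
Write w = xyz as guaranteed by the lemma, with |xy| ≤ p and |y| ≥ 1.
The first p characters of w are a's, so xy (and hence y) consists only of a's. Write y = a^k, 1 ≤ k ≤ p.
Pump with i = 2: xy^2z = a^{p+k} b a^p. Its reverse is a^p b a^{p+k}, which differs from xy^2z since k ≥ 1. So xy^2z is not a palindrome and xy^2z ∉ L.
This is a contradiction; hence L is not regular.

a^{p+k} b a^p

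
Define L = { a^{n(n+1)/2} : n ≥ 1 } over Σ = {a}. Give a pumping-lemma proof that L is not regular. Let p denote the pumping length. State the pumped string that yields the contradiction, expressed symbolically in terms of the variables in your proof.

Assume L is regular; let p be its pumping constant.
Take w = a^{p(p+1)/2} ∈ L with |w| = p(p+1)/2 ≥ p.
Write w = xyz as guaranteed by the lemma, with |xy| ≤ p and |y| ≥ 1.
Then y = a^k for some k with 1 ≤ k ≤ p.
Pump with i = 2: xy^2z = a^{p(p+1)/2+k}. Since 1 ≤ k ≤ p, p(p+1)/2 < p(p+1)/2+k ≤ p(p+1)/2+p < (p+1)(p+2)/2, so p(p+1)/2+k is strictly between consecutive triangular numbers. So xy^2z ∉ L.
This contradicts the pumping lemma, so L is not regular.

a^{p(p+1)/2+k}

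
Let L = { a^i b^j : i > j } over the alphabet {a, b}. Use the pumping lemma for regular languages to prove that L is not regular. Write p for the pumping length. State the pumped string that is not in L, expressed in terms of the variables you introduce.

a^{p+1-k} b^p

Suppose for contradiction that L is regular, and let p be the pumping length.
Choose w = a^{p+1} b^p ∈ L, with |w| = 2p+1 ≥ p.
Write w = xyz as guaranteed by the lemma, with |xy| ≤ p and y is nonempty.
Since the first p symbols of w are all a's and |xy| ≤ p, y lies entirely in the leading a-block: y = a^k for some k with 1 ≤ k ≤ p.
Consider xy^0z = xz = a^{p+1-k} b^p. Since k ≥ 1, the a-count p+1-k is at most p, so i > j fails; thus xz ∉ L.
This is a contradiction; hence L is not regular.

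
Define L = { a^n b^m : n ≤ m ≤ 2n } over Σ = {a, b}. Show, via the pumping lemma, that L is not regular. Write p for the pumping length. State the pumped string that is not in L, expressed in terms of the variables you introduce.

a^{p+k} b^p

Toward a contradiction, assume L is regular with pumping length p.
Take w = a^p b^p ∈ L (since p ≤ p ≤ 2p), with |w| = 2p ≥ p.
Write w = xyz as guaranteed by the lemma, with |xy| ≤ p and y is nonempty.
The first p characters of w are a's, so xy (and hence y) consists only of a's. Write y = a^k, 1 ≤ k ≤ p.
Pump with i = 2: xy^2z = a^{p+k} b^p. Now n = p+k > p = m, so the condition n ≤ m fails. Thus xy^2z ∉ L.
This is a contradiction; hence L is not regular.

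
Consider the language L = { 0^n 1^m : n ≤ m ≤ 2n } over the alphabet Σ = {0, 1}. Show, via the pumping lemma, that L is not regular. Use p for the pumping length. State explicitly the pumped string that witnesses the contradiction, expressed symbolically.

Toward a contradiction, assume L is regular with pumping length p.
Take w = 0^p 1^p ∈ L (since p ≤ p ≤ 2p), with |w| = 2p ≥ p.
By the pumping lemma, w = xyz with |xy| ≤ p and y is nonempty.
The first p characters of w are 0's, so xy (and hence y) consists only of 0's. Write y = 0^k, 1 ≤ k ≤ p.
Pump with i = 2: xy^2z = 0^{p+k} 1^p. Now n = p+k > p = m, so the condition n ≤ m fails. Thus xy^2z ∉ L.
This is a contradiction; hence L is not regular.

0^{p+k} 1^p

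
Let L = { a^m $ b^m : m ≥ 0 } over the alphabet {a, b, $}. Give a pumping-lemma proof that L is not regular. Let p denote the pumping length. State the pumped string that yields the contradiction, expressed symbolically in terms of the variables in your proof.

Assume L is regular; let p be its pumping constant.
Take w = a^p $ b^p ∈ L with |w| = 2p+1 ≥ p.
Write w = xyz as guaranteed by the lemma, with |xy| ≤ p and |y| > 0.
Because |xy| ≤ p and w begins with p copies of a, we have y = a^k with 1 ≤ k ≤ p.
Pump with i = 2: xy^2z = a^{p+k} $ b^p, which would require p+k = p. But k ≥ 1, so xy^2z ∉ L.
This contradicts the pumping lemma, so L is not regular.

a^{p+k} $ b^p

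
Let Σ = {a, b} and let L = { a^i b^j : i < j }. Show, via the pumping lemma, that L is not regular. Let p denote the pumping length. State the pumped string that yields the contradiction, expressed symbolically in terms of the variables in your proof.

a^{p+k} b^{p+1}

Toward a contradiction, assume L is regular with pumping length p.
Choose w = a^p b^{p+1} ∈ L, with |w| = 2p+1 ≥ p.
By the pumping lemma, w = xyz with |xy| ≤ p and |y| > 0.
The first p characters of w are a's, so xy (and hence y) consists only of a's. Write y = a^k, 1 ≤ k ≤ p.
Consider xy^2z = a^{p+k} b^{p+1}. Since k ≥ 1, the a-count p+k is at least p+1, so i < j fails; thus xy^2z ∉ L.
Contradiction. Therefore L is not regular.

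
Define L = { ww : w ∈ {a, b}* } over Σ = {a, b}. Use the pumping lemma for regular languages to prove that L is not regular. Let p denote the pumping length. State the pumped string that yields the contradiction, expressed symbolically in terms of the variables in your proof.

a^{p+k} b^p a^p b^p

Suppose for contradiction that L is regular, and let p be the pumping length.
Take w = a^p b^p a^p b^p = uu where u = a^pb^p; then w ∈ L and |w| = 4p ≥ p.
The pumping lemma gives a decomposition w = xyz where |xy| ≤ p and |y| ≥ 1.
The first p characters of w are a's, so xy (and hence y) consists only of a's. Write y = a^k, 1 ≤ k ≤ p.
Pump with i = 2: xy^2z = a^{p+k} b^p a^p b^p, of length 4p+k. Suppose this equals vv. The string starts with a and ends with b, so v does too; thus the boundary between the two copies of v is a b→a transition. There is exactly one such transition, at position 2p+k, so |v| = 2p+k and |vv| = 4p+2k ≠ 4p+k since k ≥ 1. So xy^2z ∉ L.
This contradicts the pumping lemma, so L is not regular.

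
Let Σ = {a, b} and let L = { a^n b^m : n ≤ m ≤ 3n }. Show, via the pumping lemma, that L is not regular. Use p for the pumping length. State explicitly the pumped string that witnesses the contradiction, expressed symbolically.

a^{p+k} b^p

Toward a contradiction, assume L is regular with pumping length p.
Take w = a^p b^p ∈ L (since p ≤ p ≤ 3p), with |w| = 2p ≥ p.
The pumping lemma gives a decomposition w = xyz where |xy| ≤ p and |y| ≥ 1.
The first p characters of w are a's, so xy (and hence y) consists only of a's. Write y = a^k, 1 ≤ k ≤ p.
Pump with i = 2: xy^2z = a^{p+k} b^p. Now n = p+k > p = m, so the condition n ≤ m fails. Thus xy^2z ∉ L.
This is a contradiction; hence L is not regular.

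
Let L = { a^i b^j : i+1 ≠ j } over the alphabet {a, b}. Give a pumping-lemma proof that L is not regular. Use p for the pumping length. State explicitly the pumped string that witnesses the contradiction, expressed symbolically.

Suppose for contradiction that L is regular, and let p be the pumping length.
Choose w = a^p b^{p+p!+1}. Since p ≠ (p+p!+1)-1 = p+p!, w ∈ L; and |w| ≥ p.
The pumping lemma gives a decomposition w = xyz where |xy| ≤ p and |y| ≥ 1.
Because |xy| ≤ p and w begins with p copies of a, we have y = a^k with 1 ≤ k ≤ p.
Since 1 ≤ k ≤ p, k divides p!; set t = 1 + p!/k. Then xy^t z has p + (p!/k)·k = p + p! copies of a. Now the a-count is p+p! and (b-count)-1 = (p+p!+1)-1 = p+p!, so i+1 ≠ j fails. So xy^t z = a^{p+p!} b^{p+p!+1} ∉ L.
This is a contradiction; hence L is not regular.

a^{p+p!} b^{p+p!+1}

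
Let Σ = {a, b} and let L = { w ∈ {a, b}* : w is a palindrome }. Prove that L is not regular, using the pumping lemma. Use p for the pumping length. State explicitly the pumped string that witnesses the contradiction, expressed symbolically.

Suppose for contradiction that L is regular, and let p be the pumping length.
Take w = a^p b a^p, a palindrome of length 2p+1 ≥ p.
The pumping lemma gives a decomposition w = xyz where |xy| ≤ p and |y| > 0.
Since the first p symbols of w are all a's and |xy| ≤ p, y lies entirely in the leading a-block: y = a^k for some k with 1 ≤ k ≤ p.
Pump with i = 2: xy^2z = a^{p+k} b a^p. Its reverse is a^p b a^{p+k}, which differs from xy^2z since k ≥ 1. So xy^2z is not a palindrome and xy^2z ∉ L.
This contradicts the pumping lemma, so L is not regular.

a^{p+k} b a^p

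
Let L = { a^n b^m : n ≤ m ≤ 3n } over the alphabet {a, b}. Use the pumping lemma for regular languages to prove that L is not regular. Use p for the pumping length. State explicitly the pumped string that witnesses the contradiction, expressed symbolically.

Assume L is regular. Let p be the pumping length given by the pumping lemma.
Take w = a^p b^p ∈ L (since p ≤ p ≤ 3p), with |w| = 2p ≥ p.
Write w = xyz as guaranteed by the lemma, with |xy| ≤ p and y is nonempty.
Since the first p symbols of w are all a's and |xy| ≤ p, y lies entirely in the leading a-block: y = a^k for some k with 1 ≤ k ≤ p.
Pump with i = 2: xy^2z = a^{p+k} b^p. Now n = p+k > p = m, so the condition n ≤ m fails. Thus xy^2z ∉ L.
Contradiction. Therefore L is not regular.

a^{p+k} b^p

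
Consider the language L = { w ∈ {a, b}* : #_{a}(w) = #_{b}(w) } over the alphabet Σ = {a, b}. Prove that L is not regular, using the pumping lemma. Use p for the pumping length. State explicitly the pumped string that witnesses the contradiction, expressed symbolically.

Assume L is regular. Let p be the pumping length given by the pumping lemma.
Choose w = a^p b^p ∈ L with |w| = 2p ≥ p.
By the pumping lemma, w = xyz with |xy| ≤ p and |y| ≥ 1.
Because |xy| ≤ p and w begins with p copies of a, we have y = a^k with 1 ≤ k ≤ p.
Pump with i = 2: xy^2z = a^{p+k} b^p has p+k occurrences of a but only p of b. Since k ≥ 1 the counts differ, so xy^2z ∉ L.
Contradiction. Therefore L is not regular.

a^{p+k} b^p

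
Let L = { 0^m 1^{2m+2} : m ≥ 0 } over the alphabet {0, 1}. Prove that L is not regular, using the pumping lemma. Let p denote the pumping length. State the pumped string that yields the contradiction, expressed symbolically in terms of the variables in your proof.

0^{p+k} 1^{2p+2}

Toward a contradiction, assume L is regular with pumping length p.
Let w = 0^p 1^{2p+2} ∈ L; note |w| = 3p+2 ≥ p.
The pumping lemma gives a decomposition w = xyz where |xy| ≤ p and |y| > 0.
The first p characters of w are 0's, so xy (and hence y) consists only of 0's. Write y = 0^k, 1 ≤ k ≤ p.
Pump with i = 2: xy^2z = 0^{p+k} 1^{2p+2}. For this to lie in L we would need 2p+2 = 2(p+k)+2, which forces k = 0. But k ≥ 1, so xy^2z ∉ L.
This contradicts the pumping lemma, so L is not regular.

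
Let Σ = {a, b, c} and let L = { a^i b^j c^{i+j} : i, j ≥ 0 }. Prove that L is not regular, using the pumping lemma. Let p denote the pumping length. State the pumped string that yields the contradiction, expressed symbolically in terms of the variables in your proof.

a^{p+k} b^p c^{2p}

Suppose for contradiction that L is regular, and let p be the pumping length.
Take w = a^p b^p c^{2p} ∈ L (with i=j=p, i+j=2p), |w| = 4p ≥ p.
By the pumping lemma, w = xyz with |xy| ≤ p and y is nonempty.
The first p characters of w are a's, so xy (and hence y) consists only of a's. Write y = a^k, 1 ≤ k ≤ p.
Consider xy^2z = a^{p+k} b^p c^{2p}. Now the a- and b-counts sum to 2p+k, but the c-count is 2p ≠ 2p+k. So xy^2z ∉ L.
This contradicts the pumping lemma, so L is not regular.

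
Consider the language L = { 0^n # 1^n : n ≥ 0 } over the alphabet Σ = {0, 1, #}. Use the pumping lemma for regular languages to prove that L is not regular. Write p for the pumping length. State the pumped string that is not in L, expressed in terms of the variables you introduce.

0^{p+k} # 1^p

Suppose for contradiction that L is regular, and let p be the pumping length.
Take w = 0^p # 1^p ∈ L with |w| = 2p+1 ≥ p.
By the pumping lemma, w = xyz with |xy| ≤ p and y is nonempty.
The first p characters of w are 0's, so xy (and hence y) consists only of 0's. Write y = 0^k, 1 ≤ k ≤ p.
Pump with i = 2: xy^2z = 0^{p+k} # 1^p, which would require p+k = p. But k ≥ 1, so xy^2z ∉ L.
This is a contradiction; hence L is not regular.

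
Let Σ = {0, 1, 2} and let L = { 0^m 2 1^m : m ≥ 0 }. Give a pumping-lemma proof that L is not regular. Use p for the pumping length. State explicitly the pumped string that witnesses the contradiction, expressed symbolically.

Assume L is regular. Let p be the pumping length given by the pumping lemma.
Take w = 0^p 2 1^p ∈ L with |w| = 2p+1 ≥ p.
By the pumping lemma, w = xyz with |xy| ≤ p and |y| ≥ 1.
Because |xy| ≤ p and w begins with p copies of 0, we have y = 0^k with 1 ≤ k ≤ p.
Pump with i = 2: xy^2z = 0^{p+k} 2 1^p, which would require p+k = p. But k ≥ 1, so xy^2z ∉ L.
Contradiction. Therefore L is not regular.

0^{p+k} 2 1^p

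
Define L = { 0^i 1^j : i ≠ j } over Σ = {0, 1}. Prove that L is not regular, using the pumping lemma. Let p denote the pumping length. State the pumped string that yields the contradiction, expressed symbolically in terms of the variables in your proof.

Toward a contradiction, assume L is regular with pumping length p.
Choose w = 0^p 1^{p+p!}. Since p ≠ p+p!, w ∈ L; and |w| ≥ p.
By the pumping lemma, w = xyz with |xy| ≤ p and |y| ≥ 1.
Since the first p symbols of w are all 0's and |xy| ≤ p, y lies entirely in the leading 0-block: y = 0^k for some k with 1 ≤ k ≤ p.
Since 1 ≤ k ≤ p, k divides p!; set t = 1 + p!/k. Then xy^t z has p + (p!/k)·k = p + p! copies of 0. Now the 0-count equals the 1-count, so i ≠ j fails. So xy^t z = 0^{p+p!} 1^{p+p!} ∉ L.
This is a contradiction; hence L is not regular.

0^{p+p!} 1^{p+p!}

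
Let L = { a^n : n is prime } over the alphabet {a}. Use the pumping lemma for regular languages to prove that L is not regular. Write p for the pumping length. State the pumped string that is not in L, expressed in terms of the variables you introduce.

a^{q(1+k)}

Assume L is regular. Let p be the pumping length given by the pumping lemma.
Let q be a prime with q ≥ p+2 (infinitely many primes exist), and take w = a^q ∈ L with |w| = q ≥ p.
The pumping lemma gives a decomposition w = xyz where |xy| ≤ p and |y| > 0.
Then y = a^k for some k with 1 ≤ k ≤ p.
Since 1 ≤ k ≤ p, |xz| = q-k. Pump with i = q+1: |xy^{q+1}z| = (q-k)+(q+1)k = q+qk = q(1+k), which is composite (both factors ≥ 2). So xy^{q+1}z = a^{q(1+k)} ∉ L.
Contradiction. Therefore L is not regular.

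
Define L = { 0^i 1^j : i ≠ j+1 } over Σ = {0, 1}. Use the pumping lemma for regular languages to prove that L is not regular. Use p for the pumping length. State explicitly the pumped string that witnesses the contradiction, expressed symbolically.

Assume L is regular; let p be its pumping constant.
Choose w = 0^p 1^{p+p!-1}. Since p ≠ (p+p!-1)+1 = p+p!, w ∈ L; and |w| ≥ p.
Write w = xyz as guaranteed by the lemma, with |xy| ≤ p and y is nonempty.
Because |xy| ≤ p and w begins with p copies of 0, we have y = 0^k with 1 ≤ k ≤ p.
Since 1 ≤ k ≤ p, k divides p!; set t = 1 + p!/k. Then xy^t z has p + (p!/k)·k = p + p! copies of 0. Now the 0-count is p+p! and (1-count)+1 = (p+p!-1)+1 = p+p!, so i ≠ j+1 fails. So xy^t z = 0^{p+p!} 1^{p+p!-1} ∉ L.
Contradiction. Therefore L is not regular.

0^{p+p!} 1^{p+p!-1}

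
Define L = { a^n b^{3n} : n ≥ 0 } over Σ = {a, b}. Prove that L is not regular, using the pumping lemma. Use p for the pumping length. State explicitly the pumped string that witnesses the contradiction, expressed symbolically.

Assume L is regular; let p be its pumping constant.
Choose w = a^p b^{3p}, which is in L with |w| = 4p ≥ p.
The pumping lemma gives a decomposition w = xyz where |xy| ≤ p and |y| ≥ 1.
The first p characters of w are a's, so xy (and hence y) consists only of a's. Write y = a^k, 1 ≤ k ≤ p.
Pump with i = 2: xy^2z = a^{p+k} b^{3p}. For this to lie in L we would need 3p = 3(p+k), which forces k = 0. But k ≥ 1, so xy^2z ∉ L.
This is a contradiction; hence L is not regular.

a^{p+k} b^{3p}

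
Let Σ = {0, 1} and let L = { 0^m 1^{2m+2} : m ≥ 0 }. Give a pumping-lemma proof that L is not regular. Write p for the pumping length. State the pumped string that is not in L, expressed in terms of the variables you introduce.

Assume L is regular. Let p be the pumping length given by the pumping lemma.
Choose w = 0^p 1^{2p+2}, which is in L with |w| = 3p+2 ≥ p.
The pumping lemma gives a decomposition w = xyz where |xy| ≤ p and |y| ≥ 1.
The first p characters of w are 0's, so xy (and hence y) consists only of 0's. Write y = 0^k, 1 ≤ k ≤ p.
Pump with i = 2: xy^2z = 0^{p+k} 1^{2p+2}. For this to lie in L we would need 2p+2 = 2(p+k)+2, which forces k = 0. But k ≥ 1, so xy^2z ∉ L.
This contradicts the pumping lemma, so L is not regular.

0^{p+k} 1^{2p+2}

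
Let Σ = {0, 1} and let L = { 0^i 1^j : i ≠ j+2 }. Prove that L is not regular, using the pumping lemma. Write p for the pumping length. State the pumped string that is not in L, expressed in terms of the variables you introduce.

Suppose for contradiction that L is regular, and let p be the pumping length.
Choose w = 0^p 1^{p+p!-2}. Since p ≠ (p+p!-2)+2 = p+p!, w ∈ L; and |w| ≥ p.
The pumping lemma gives a decomposition w = xyz where |xy| ≤ p and |y| ≥ 1.
The first p characters of w are 0's, so xy (and hence y) consists only of 0's. Write y = 0^k, 1 ≤ k ≤ p.
Since 1 ≤ k ≤ p, k divides p!; set t = 1 + p!/k. Then xy^t z has p + (p!/k)·k = p + p! copies of 0. Now the 0-count is p+p! and (1-count)+2 = (p+p!-2)+2 = p+p!, so i ≠ j+2 fails. So xy^t z = 0^{p+p!} 1^{p+p!-2} ∉ L.
This contradicts the pumping lemma, so L is not regular.

0^{p+p!} 1^{p+p!-2}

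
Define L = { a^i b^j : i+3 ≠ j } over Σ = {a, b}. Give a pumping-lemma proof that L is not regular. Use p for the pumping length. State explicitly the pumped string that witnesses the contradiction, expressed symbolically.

Suppose for contradiction that L is regular, and let p be the pumping length.
Choose w = a^p b^{p+p!+3}. Since p ≠ (p+p!+3)-3 = p+p!, w ∈ L; and |w| ≥ p.
The pumping lemma gives a decomposition w = xyz where |xy| ≤ p and |y| > 0.
Because |xy| ≤ p and w begins with p copies of a, we have y = a^k with 1 ≤ k ≤ p.
Since 1 ≤ k ≤ p, k divides p!; set t = 1 + p!/k. Then xy^t z has p + (p!/k)·k = p + p! copies of a. Now the a-count is p+p! and (b-count)-3 = (p+p!+3)-3 = p+p!, so i+3 ≠ j fails. So xy^t z = a^{p+p!} b^{p+p!+3} ∉ L.
Contradiction. Therefore L is not regular.

a^{p+p!} b^{p+p!+3}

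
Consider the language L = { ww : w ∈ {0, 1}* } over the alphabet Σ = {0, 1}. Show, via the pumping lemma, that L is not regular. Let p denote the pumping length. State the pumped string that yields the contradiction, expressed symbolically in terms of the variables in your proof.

0^{p+k} 1^p 0^p 1^p

Suppose for contradiction that L is regular, and let p be the pumping length.
Take w = 0^p 1^p 0^p 1^p = uu where u = 0^p1^p; then w ∈ L and |w| = 4p ≥ p.
The pumping lemma gives a decomposition w = xyz where |xy| ≤ p and |y| > 0.
Since the first p symbols of w are all 0's and |xy| ≤ p, y lies entirely in the leading 0-block: y = 0^k for some k with 1 ≤ k ≤ p.
Pump with i = 2: xy^2z = 0^{p+k} 1^p 0^p 1^p, of length 4p+k. Suppose this equals vv. The string starts with 0 and ends with 1, so v does too; thus the boundary between the two copies of v is a 1→0 transition. There is exactly one such transition, at position 2p+k, so |v| = 2p+k and |vv| = 4p+2k ≠ 4p+k since k ≥ 1. So xy^2z ∉ L.
Contradiction. Therefore L is not regular.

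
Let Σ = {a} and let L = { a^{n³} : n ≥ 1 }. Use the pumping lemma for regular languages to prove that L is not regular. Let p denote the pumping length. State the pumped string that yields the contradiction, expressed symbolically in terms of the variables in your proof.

Assume L is regular; let p be its pumping constant.
Take w = a^{p³} ∈ L with |w| = p³ ≥ p.
By the pumping lemma, w = xyz with |xy| ≤ p and |y| > 0.
Then y = a^k for some k with 1 ≤ k ≤ p.
Pump with i = 2: xy^2z = a^{p³+k}. Since 1 ≤ k ≤ p, p³ < p³+k ≤ p³+p < p³+3p²+3p+1 = (p+1)³, so p³+k is not a perfect cube. So xy^2z ∉ L.
This contradicts the pumping lemma, so L is not regular.

a^{p³+k}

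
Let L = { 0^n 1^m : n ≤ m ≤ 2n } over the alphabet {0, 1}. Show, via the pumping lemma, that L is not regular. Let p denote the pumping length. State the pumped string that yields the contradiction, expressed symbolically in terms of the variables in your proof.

0^{p+k} 1^p

Assume L is regular. Let p be the pumping length given by the pumping lemma.
Take w = 0^p 1^p ∈ L (since p ≤ p ≤ 2p), with |w| = 2p ≥ p.
By the pumping lemma, w = xyz with |xy| ≤ p and y is nonempty.
Because |xy| ≤ p and w begins with p copies of 0, we have y = 0^k with 1 ≤ k ≤ p.
Pump with i = 2: xy^2z = 0^{p+k} 1^p. Now n = p+k > p = m, so the condition n ≤ m fails. Thus xy^2z ∉ L.
Contradiction. Therefore L is not regular.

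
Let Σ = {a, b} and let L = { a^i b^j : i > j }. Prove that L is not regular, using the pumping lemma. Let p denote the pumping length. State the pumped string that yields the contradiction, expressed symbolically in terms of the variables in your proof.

a^{p+1-k} b^p

Suppose for contradiction that L is regular, and let p be the pumping length.
Choose w = a^{p+1} b^p ∈ L, with |w| = 2p+1 ≥ p.
Write w = xyz as guaranteed by the lemma, with |xy| ≤ p and |y| ≥ 1.
Because |xy| ≤ p and w begins with p copies of a, we have y = a^k with 1 ≤ k ≤ p.
Consider xy^0z = xz = a^{p+1-k} b^p. Since k ≥ 1, the a-count p+1-k is at most p, so i > j fails; thus xz ∉ L.
This contradicts the pumping lemma, so L is not regular.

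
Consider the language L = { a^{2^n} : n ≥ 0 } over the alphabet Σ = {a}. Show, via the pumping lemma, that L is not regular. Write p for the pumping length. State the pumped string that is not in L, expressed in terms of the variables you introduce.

a^{2^p+k}

Assume L is regular; let p be its pumping constant.
Take w = a^{2^p} ∈ L with |w| = 2^p ≥ p.
By the pumping lemma, w = xyz with |xy| ≤ p and |y| > 0.
Then y = a^k for some k with 1 ≤ k ≤ p.
Pump with i = 2: xy^2z = a^{2^p+k}. Since 1 ≤ k ≤ p < 2^p, we have 2^p < 2^p+k < 2^{p+1}, so 2^p+k is not a power of 2. So xy^2z ∉ L.
This contradicts the pumping lemma, so L is not regular.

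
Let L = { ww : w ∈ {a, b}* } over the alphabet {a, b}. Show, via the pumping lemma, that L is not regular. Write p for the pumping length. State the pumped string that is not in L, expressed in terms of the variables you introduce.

a^{p+k} b^p a^p b^p

Suppose for contradiction that L is regular, and let p be the pumping length.
Take w = a^p b^p a^p b^p = uu where u = a^pb^p; then w ∈ L and |w| = 4p ≥ p.
By the pumping lemma, w = xyz with |xy| ≤ p and |y| ≥ 1.
Since the first p symbols of w are all a's and |xy| ≤ p, y lies entirely in the leading a-block: y = a^k for some k with 1 ≤ k ≤ p.
Pump with i = 2: xy^2z = a^{p+k} b^p a^p b^p, of length 4p+k. Suppose this equals vv. The string starts with a and ends with b, so v does too; thus the boundary between the two copies of v is a b→a transition. There is exactly one such transition, at position 2p+k, so |v| = 2p+k and |vv| = 4p+2k ≠ 4p+k since k ≥ 1. So xy^2z ∉ L.
Contradiction. Therefore L is not regular.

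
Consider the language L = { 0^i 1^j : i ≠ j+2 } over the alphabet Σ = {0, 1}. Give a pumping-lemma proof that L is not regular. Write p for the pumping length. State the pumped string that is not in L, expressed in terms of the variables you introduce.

0^{p+p!} 1^{p+p!-2}

Toward a contradiction, assume L is regular with pumping length p.
Choose w = 0^p 1^{p+p!-2}. Since p ≠ (p+p!-2)+2 = p+p!, w ∈ L; and |w| ≥ p.
By the pumping lemma, w = xyz with |xy| ≤ p and y is nonempty.
Because |xy| ≤ p and w begins with p copies of 0, we have y = 0^k with 1 ≤ k ≤ p.
Since 1 ≤ k ≤ p, k divides p!; set t = 1 + p!/k. Then xy^t z has p + (p!/k)·k = p + p! copies of 0. Now the 0-count is p+p! and (1-count)+2 = (p+p!-2)+2 = p+p!, so i ≠ j+2 fails. So xy^t z = 0^{p+p!} 1^{p+p!-2} ∉ L.
This is a contradiction; hence L is not regular.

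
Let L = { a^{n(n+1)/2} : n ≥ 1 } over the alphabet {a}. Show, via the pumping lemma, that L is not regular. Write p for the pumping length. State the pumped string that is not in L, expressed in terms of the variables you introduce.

Suppose for contradiction that L is regular, and let p be the pumping length.
Take w = a^{p(p+1)/2} ∈ L with |w| = p(p+1)/2 ≥ p.
Write w = xyz as guaranteed by the lemma, with |xy| ≤ p and y is nonempty.
Then y = a^k for some k with 1 ≤ k ≤ p.
Pump with i = 2: xy^2z = a^{p(p+1)/2+k}. Since 1 ≤ k ≤ p, p(p+1)/2 < p(p+1)/2+k ≤ p(p+1)/2+p < (p+1)(p+2)/2, so p(p+1)/2+k is strictly between consecutive triangular numbers. So xy^2z ∉ L.
This contradicts the pumping lemma, so L is not regular.

a^{p(p+1)/2+k}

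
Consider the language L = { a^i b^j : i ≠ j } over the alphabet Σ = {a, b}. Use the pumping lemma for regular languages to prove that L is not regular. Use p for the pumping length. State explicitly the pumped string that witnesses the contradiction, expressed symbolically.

a^{p+p!} b^{p+p!}

Assume L is regular. Let p be the pumping length given by the pumping lemma.
Choose w = a^p b^{p+p!}. Since p ≠ p+p!, w ∈ L; and |w| ≥ p.
By the pumping lemma, w = xyz with |xy| ≤ p and y is nonempty.
Since the first p symbols of w are all a's and |xy| ≤ p, y lies entirely in the leading a-block: y = a^k for some k with 1 ≤ k ≤ p.
Since 1 ≤ k ≤ p, k divides p!; set t = 1 + p!/k. Then xy^t z has p + (p!/k)·k = p + p! copies of a. Now the a-count equals the b-count, so i ≠ j fails. So xy^t z = a^{p+p!} b^{p+p!} ∉ L.
This is a contradiction; hence L is not regular.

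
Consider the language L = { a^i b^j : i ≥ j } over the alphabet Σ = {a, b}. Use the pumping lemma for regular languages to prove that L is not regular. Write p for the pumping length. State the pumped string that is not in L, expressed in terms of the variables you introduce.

Suppose for contradiction that L is regular, and let p be the pumping length.
Choose w = a^p b^p ∈ L, with |w| = 2p ≥ p.
By the pumping lemma, w = xyz with |xy| ≤ p and |y| ≥ 1.
The first p characters of w are a's, so xy (and hence y) consists only of a's. Write y = a^k, 1 ≤ k ≤ p.
Consider xy^0z = xz = a^{p-k} b^p. Since k ≥ 1, the a-count p-k is less than p, so i ≥ j fails; thus xz ∉ L.
This is a contradiction; hence L is not regular.

a^{p-k} b^p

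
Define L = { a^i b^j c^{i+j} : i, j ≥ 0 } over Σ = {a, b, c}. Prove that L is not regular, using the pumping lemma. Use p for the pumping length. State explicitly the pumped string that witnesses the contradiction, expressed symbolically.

a^{p+k} b^p c^{2p}

Assume L is regular; let p be its pumping constant.
Take w = a^p b^p c^{2p} ∈ L (with i=j=p, i+j=2p), |w| = 4p ≥ p.
The pumping lemma gives a decomposition w = xyz where |xy| ≤ p and |y| ≥ 1.
The first p characters of w are a's, so xy (and hence y) consists only of a's. Write y = a^k, 1 ≤ k ≤ p.
Consider xy^2z = a^{p+k} b^p c^{2p}. Now the a- and b-counts sum to 2p+k, but the c-count is 2p ≠ 2p+k. So xy^2z ∉ L.
This contradicts the pumping lemma, so L is not regular.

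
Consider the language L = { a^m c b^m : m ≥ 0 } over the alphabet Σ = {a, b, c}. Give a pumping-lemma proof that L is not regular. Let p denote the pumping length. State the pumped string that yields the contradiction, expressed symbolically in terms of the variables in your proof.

Suppose for contradiction that L is regular, and let p be the pumping length.
Take w = a^p c b^p ∈ L with |w| = 2p+1 ≥ p.
By the pumping lemma, w = xyz with |xy| ≤ p and |y| ≥ 1.
Since the first p symbols of w are all a's and |xy| ≤ p, y lies entirely in the leading a-block: y = a^k for some k with 1 ≤ k ≤ p.
Pump with i = 2: xy^2z = a^{p+k} c b^p, which would require p+k = p. But k ≥ 1, so xy^2z ∉ L.
This contradicts the pumping lemma, so L is not regular.

a^{p+k} c b^p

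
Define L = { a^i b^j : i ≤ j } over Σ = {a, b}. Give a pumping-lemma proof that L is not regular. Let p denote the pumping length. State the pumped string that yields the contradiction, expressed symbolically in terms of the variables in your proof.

Assume L is regular; let p be its pumping constant.
Choose w = a^p b^p ∈ L, with |w| = 2p ≥ p.
By the pumping lemma, w = xyz with |xy| ≤ p and |y| ≥ 1.
Because |xy| ≤ p and w begins with p copies of a, we have y = a^k with 1 ≤ k ≤ p.
Consider xy^2z = a^{p+k} b^p. Since k ≥ 1, the a-count p+k exceeds the b-count p, so i ≤ j fails; thus xy^2z ∉ L.
This contradicts the pumping lemma, so L is not regular.

a^{p+k} b^p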